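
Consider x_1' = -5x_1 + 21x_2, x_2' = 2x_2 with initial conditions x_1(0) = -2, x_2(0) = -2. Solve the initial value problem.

Coefficient matrix A = [[-5, 21], [0, 2]].
Characteristic polynomial det(A - λI) = λ^2 + 3λ - 10 = 0.
Eigenvalues λ = 2, -5.
For λ=2: (A-λI) row 1 is [-7, 21], so an eigenvector is (3, 1).
For λ=-5: (A-λI) row 1 is [0, 21], so an eigenvector is (1, 0).
General solution: c_1e^(2t)(3,1) + c_2e^(-5t)(1,0).
Applying x_1(0)=-2, x_2(0)=-2 gives c_1=-2, c_2=4.

x_1(t) = -6e^(2t) + 4e^(-5t), x_2(t) = -2e^(2t)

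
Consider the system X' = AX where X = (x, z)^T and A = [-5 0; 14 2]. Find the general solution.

x(t) = -c_1e^(-5t), z(t) = 2c_1e^(-5t) - c_2e^(2t)

Coefficient matrix A = [[-5, 0], [14, 2]].
Characteristic polynomial det(A - λI) = λ^2 + 3λ - 10 = 0.
Eigenvalues λ = -5, 2.
For λ=-5: (A-λI) row 2 is [14, 7], so an eigenvector is (-1, 2).
For λ=2: (A-λI) row 1 is [-7, 0], so an eigenvector is (0, -1).
General solution: c_1e^(-5t)(-1,2) + c_2e^(2t)(0,-1).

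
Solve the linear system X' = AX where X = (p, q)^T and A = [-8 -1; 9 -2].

Coefficient matrix A = [[-8, -1], [9, -2]].
Characteristic polynomial det(A - λI) = λ^2 + 10λ + 25 = 0.
Single eigenvalue λ = -5 with algebraic multiplicity 2.
Eigenvector v = (-1,3); generalized eigenvector w with (A-λI)w=v is (0,1).
General solution: e^(-5t)[C_1·v + C_2·(t·v + w)].

p(t) = -C_1e^(-5t) - C_2te^(-5t), q(t) = 3C_1e^(-5t) + 3C_2te^(-5t) + C_2e^(-5t)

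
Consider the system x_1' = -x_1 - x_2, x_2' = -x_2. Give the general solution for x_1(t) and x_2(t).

Coefficient matrix A = [[-1, -1], [0, -1]].
Characteristic polynomial det(A - λI) = λ^2 + 2λ + 1 = 0.
Single eigenvalue λ = -1 with algebraic multiplicity 2.
Eigenvector v = (1,0); generalized eigenvector w with (A-λI)w=v is (-3,-1).
General solution: e^(-t)[c_1·v + c_2·(t·v + w)].

x_1(t) = c_1e^(-t) + c_2te^(-t) - 3c_2e^(-t), x_2(t) = -c_2e^(-t)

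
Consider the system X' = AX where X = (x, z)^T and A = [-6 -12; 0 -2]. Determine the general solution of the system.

Coefficient matrix A = [[-6, -12], [0, -2]].
Characteristic polynomial det(A - λI) = λ^2 + 8λ + 12 = 0.
Eigenvalues λ = -2, -6.
For λ=-2: (A-λI) row 1 is [-4, -12], so an eigenvector is (3, -1).
For λ=-6: (A-λI) row 1 is [0, -12], so an eigenvector is (-1, 0).
General solution: C_1e^(-2t)(3,-1) + C_2e^(-6t)(-1,0).

x(t) = 3C_1e^(-2t) - C_2e^(-6t), z(t) = -C_1e^(-2t)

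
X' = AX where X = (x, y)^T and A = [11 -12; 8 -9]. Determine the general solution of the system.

x(t) = -3c_1e^(3t) + c_2e^(-t), y(t) = -2c_1e^(3t) + c_2e^(-t)

Coefficient matrix A = [[11, -12], [8, -9]].
Characteristic polynomial det(A - λI) = λ^2 - 2λ - 3 = 0.
Eigenvalues λ = 3, -1.
For λ=3: (A-λI) row 1 is [8, -12], so an eigenvector is (-3, -2).
For λ=-1: (A-λI) row 1 is [12, -12], so an eigenvector is (1, 1).
General solution: c_1e^(3t)(-3,-2) + c_2e^(-t)(1,1).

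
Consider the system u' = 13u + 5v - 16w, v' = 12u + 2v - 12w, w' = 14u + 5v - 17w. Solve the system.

Coefficient matrix A = [[13, 5, -16], [12, 2, -12], [14, 5, -17]].
det(A - λI) = 0 gives eigenvalues λ = 2, -3, -1.
For λ=2: eigenvector (1,1,1).
For λ=-3: eigenvector (1,0,1).
For λ=-1: eigenvector (2,4,3).
General solution: c_1e^(2t)(1,1,1) + c_2e^(-3t)(1,0,1) + c_3e^(-t)(2,4,3).

u(t) = c_1e^(2t) + c_2e^(-3t) + 2c_3e^(-t), v(t) = c_1e^(2t) + 4c_3e^(-t), w(t) = c_1e^(2t) + c_2e^(-3t) + 3c_3e^(-t)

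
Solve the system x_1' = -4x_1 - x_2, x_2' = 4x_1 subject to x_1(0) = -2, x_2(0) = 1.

x_1(t) = 3te^(-2t) - 2e^(-2t), x_2(t) = -6te^(-2t) + e^(-2t)

Coefficient matrix A = [[-4, -1], [4, 0]].
Characteristic polynomial det(A - λI) = λ^2 + 4λ + 4 = 0.
Single eigenvalue λ = -2 with algebraic multiplicity 2.
Eigenvector v = (1,-2); generalized eigenvector w with (A-λI)w=v is (-2,3).
General solution: e^(-2t)[c_1·v + c_2·(t·v + w)].
Applying x_1(0)=-2, x_2(0)=1 gives c_1=4, c_2=3.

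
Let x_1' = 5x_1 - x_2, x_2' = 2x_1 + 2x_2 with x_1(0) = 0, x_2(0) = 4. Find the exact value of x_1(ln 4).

A = [[5,-1],[2,2]]; eigenvalues λ = 4, 3.
Eigenvectors: (-1,-1) for λ=4, (-1,-2) for λ=3.
From the initial condition, c_1 = 4, c_2 = -4.
x_1(ln 4) = (4)(4^4)(-1) + (-4)(4^3)(-1) = -768.

-768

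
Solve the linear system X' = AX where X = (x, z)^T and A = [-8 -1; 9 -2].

x(t) = -C_1e^(-5t) - C_2te^(-5t) + C_2e^(-5t), z(t) = 3C_1e^(-5t) + 3C_2te^(-5t) - 2C_2e^(-5t)

Coefficient matrix A = [[-8, -1], [9, -2]].
Characteristic polynomial det(A - λI) = λ^2 + 10λ + 25 = 0.
Single eigenvalue λ = -5 with algebraic multiplicity 2.
Eigenvector v = (-1,3); generalized eigenvector w with (A-λI)w=v is (1,-2).
General solution: e^(-5t)[C_1·v + C_2·(t·v + w)].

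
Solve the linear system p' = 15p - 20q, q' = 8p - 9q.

Coefficient matrix A = [[15, -20], [8, -9]].
Characteristic polynomial det(A - λI) = λ^2 - 6λ + 25 = 0.
Eigenvalues λ = 3 ± 4i (complex conjugate pair).
For λ=3+4i: an eigenvector is (-1,-1) - i(2,1) = (-1 - 2i, -1 - i).
A real fundamental pair from Re and Im of e^((3+4i)t)v: X_1 = e^(3t)(cos(4t)·(-1,-1) + sin(4t)·(2,1)), X_2 = e^(3t)(sin(4t)·(-1,-1) - cos(4t)·(2,1)).
General solution: C_1X_1 + C_2X_2.

p(t) = 2C_1e^(3t)sin(4t) - C_1e^(3t)cos(4t) - C_2e^(3t)sin(4t) - 2C_2e^(3t)cos(4t), q(t) = C_1e^(3t)sin(4t) - C_1e^(3t)cos(4t) - C_2e^(3t)sin(4t) - C_2e^(3t)cos(4t)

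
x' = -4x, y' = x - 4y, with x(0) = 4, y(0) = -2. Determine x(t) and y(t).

Coefficient matrix A = [[-4, 0], [1, -4]].
Characteristic polynomial det(A - λI) = λ^2 + 8λ + 16 = 0.
Single eigenvalue λ = -4 with algebraic multiplicity 2.
Eigenvector v = (0,-1); generalized eigenvector w with (A-λI)w=v is (-1,1).
General solution: e^(-4t)[K_1·v + K_2·(t·v + w)].
Applying x(0)=4, y(0)=-2 gives K_1=-2, K_2=-4.

x(t) = 4e^(-4t), y(t) = 4te^(-4t) - 2e^(-4t)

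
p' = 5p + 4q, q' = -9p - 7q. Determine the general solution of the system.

p(t) = 2C_1e^(-t) + 2C_2te^(-t) - C_2e^(-t), q(t) = -3C_1e^(-t) - 3C_2te^(-t) + 2C_2e^(-t)

Coefficient matrix A = [[5, 4], [-9, -7]].
Characteristic polynomial det(A - λI) = λ^2 + 2λ + 1 = 0.
Single eigenvalue λ = -1 with algebraic multiplicity 2.
Eigenvector v = (2,-3); generalized eigenvector w with (A-λI)w=v is (-1,2).
General solution: e^(-t)[C_1·v + C_2·(t·v + w)].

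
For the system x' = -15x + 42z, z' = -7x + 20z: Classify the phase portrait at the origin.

saddle

A = [[-15,42],[-7,20]]; det(A-λI) = λ^2 - 5λ - 6.
λ = -1, 6: opposite signs.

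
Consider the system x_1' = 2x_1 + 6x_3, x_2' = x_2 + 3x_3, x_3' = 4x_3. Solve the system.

Coefficient matrix A = [[2, 0, 6], [0, 1, 3], [0, 0, 4]].
det(A - λI) = 0 gives eigenvalues λ = 4, 2, 1.
For λ=4: eigenvector (3,1,1).
For λ=2: eigenvector (-1,0,0).
For λ=1: eigenvector (0,1,0).
General solution: K_1e^(4t)(3,1,1) + K_2e^(2t)(-1,0,0) + K_3e^(t)(0,1,0).

x_1(t) = 3K_1e^(4t) - K_2e^(2t), x_2(t) = K_1e^(4t) + K_3e^(t), x_3(t) = K_1e^(4t)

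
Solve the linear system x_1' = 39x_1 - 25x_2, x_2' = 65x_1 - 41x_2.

x_1(t) = 2c_1e^(-t)sin(5t) - c_1e^(-t)cos(5t) - c_2e^(-t)sin(5t) - 2c_2e^(-t)cos(5t), x_2(t) = 3c_1e^(-t)sin(5t) - 2c_1e^(-t)cos(5t) - 2c_2e^(-t)sin(5t) - 3c_2e^(-t)cos(5t)

Coefficient matrix A = [[39, -25], [65, -41]].
Characteristic polynomial det(A - λI) = λ^2 + 2λ + 26 = 0.
Eigenvalues λ = -1 ± 5i (complex conjugate pair).
For λ=-1+5i: an eigenvector is (-1,-2) - i(2,3) = (-1 - 2i, -2 - 3i).
A real fundamental pair from Re and Im of e^((-1+5i)t)v: X_1 = e^(-t)(cos(5t)·(-1,-2) + sin(5t)·(2,3)), X_2 = e^(-t)(sin(5t)·(-1,-2) - cos(5t)·(2,3)).
General solution: c_1X_1 + c_2X_2.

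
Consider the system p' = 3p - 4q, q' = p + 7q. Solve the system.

p(t) = -2K_1e^(5t) - 2K_2te^(5t) - K_2e^(5t), q(t) = K_1e^(5t) + K_2te^(5t) + K_2e^(5t)

Coefficient matrix A = [[3, -4], [1, 7]].
Characteristic polynomial det(A - λI) = λ^2 - 10λ + 25 = 0.
Single eigenvalue λ = 5 with algebraic multiplicity 2.
Eigenvector v = (-2,1); generalized eigenvector w with (A-λI)w=v is (-1,1).
General solution: e^(5t)[K_1·v + K_2·(t·v + w)].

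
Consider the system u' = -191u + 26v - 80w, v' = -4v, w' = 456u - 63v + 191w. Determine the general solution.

u(t) = 5c_1e^(t) + 8c_2e^(-t) - 2c_3e^(-4t), v(t) = c_3e^(-4t), w(t) = -12c_1e^(t) - 19c_2e^(-t) + 5c_3e^(-4t)

Coefficient matrix A = [[-191, 26, -80], [0, -4, 0], [456, -63, 191]].
det(A - λI) = 0 gives eigenvalues λ = 1, -1, -4.
For λ=1: eigenvector (5,0,-12).
For λ=-1: eigenvector (8,0,-19).
For λ=-4: eigenvector (-2,1,5).
General solution: c_1e^(t)(5,0,-12) + c_2e^(-t)(8,0,-19) + c_3e^(-4t)(-2,1,5).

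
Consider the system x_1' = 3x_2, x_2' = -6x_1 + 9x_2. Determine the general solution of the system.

x_1(t) = -K_1e^(3t) - K_2e^(6t), x_2(t) = -K_1e^(3t) - 2K_2e^(6t)

Coefficient matrix A = [[0, 3], [-6, 9]].
Characteristic polynomial det(A - λI) = λ^2 - 9λ + 18 = 0.
Eigenvalues λ = 3, 6.
For λ=3: (A-λI) row 1 is [-3, 3], so an eigenvector is (-1, -1).
For λ=6: (A-λI) row 1 is [-6, 3], so an eigenvector is (-1, -2).
General solution: K_1e^(3t)(-1,-1) + K_2e^(6t)(-1,-2).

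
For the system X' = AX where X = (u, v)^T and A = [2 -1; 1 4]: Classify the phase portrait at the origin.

A = [[2,-1],[1,4]]; det(A-λI) = λ^2 - 6λ + 9.
repeated λ = 3 with a single eigenvector.

unstable improper node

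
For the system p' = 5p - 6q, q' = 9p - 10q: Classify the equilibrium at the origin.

A = [[5,-6],[9,-10]]; det(A-λI) = λ^2 + 5λ + 4.
λ = -4, -1: both negative.

stable node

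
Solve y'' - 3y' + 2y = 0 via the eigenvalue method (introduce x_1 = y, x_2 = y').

Let x_1 = y, x_2 = y'. Then x_1' = x_2 and x_2' = -2x_1 + 3x_2.
A = [[0,1],[-2,3]]; det(A-λI) = λ^2 - 3λ + 2.
Eigenvalues λ = 1, 2 with eigenvectors (1,1), (1,2).

y(t) = K_1e^(t) + K_2e^(2t)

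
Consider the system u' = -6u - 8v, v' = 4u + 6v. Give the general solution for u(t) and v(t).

u(t) = -2K_1e^(-2t) + K_2e^(2t), v(t) = K_1e^(-2t) - K_2e^(2t)

Coefficient matrix A = [[-6, -8], [4, 6]].
Characteristic polynomial det(A - λI) = λ^2 - 4 = 0.
Eigenvalues λ = -2, 2.
For λ=-2: (A-λI) row 1 is [-4, -8], so an eigenvector is (-2, 1).
For λ=2: (A-λI) row 1 is [-8, -8], so an eigenvector is (1, -1).
General solution: K_1e^(-2t)(-2,1) + K_2e^(2t)(1,-1).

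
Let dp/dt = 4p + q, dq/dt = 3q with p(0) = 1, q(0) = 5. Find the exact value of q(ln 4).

320

A = [[4,1],[0,3]]; eigenvalues λ = 3, 4.
Eigenvectors: (-1,1) for λ=3, (-1,0) for λ=4.
From the initial condition, c_1 = 5, c_2 = -6.
q(ln 4) = (5)(4^3)(1) + (-6)(4^4)(0) = 320.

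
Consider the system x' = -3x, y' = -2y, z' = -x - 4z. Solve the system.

x(t) = -K_3e^(-3t), y(t) = K_2e^(-2t), z(t) = K_1e^(-4t) + K_3e^(-3t)

Coefficient matrix A = [[-3, 0, 0], [0, -2, 0], [-1, 0, -4]].
det(A - λI) = 0 gives eigenvalues λ = -4, -2, -3.
For λ=-4: eigenvector (0,0,1).
For λ=-2: eigenvector (0,1,0).
For λ=-3: eigenvector (-1,0,1).
General solution: K_1e^(-4t)(0,0,1) + K_2e^(-2t)(0,1,0) + K_3e^(-3t)(-1,0,1).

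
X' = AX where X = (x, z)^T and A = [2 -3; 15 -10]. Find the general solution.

x(t) = c_1e^(-4t)sin(3t) - c_2e^(-4t)cos(3t), z(t) = 2c_1e^(-4t)sin(3t) - c_1e^(-4t)cos(3t) - c_2e^(-4t)sin(3t) - 2c_2e^(-4t)cos(3t)

Coefficient matrix A = [[2, -3], [15, -10]].
Characteristic polynomial det(A - λI) = λ^2 + 8λ + 25 = 0.
Eigenvalues λ = -4 ± 3i (complex conjugate pair).
For λ=-4+3i: an eigenvector is (0,-1) - i(1,2) = (0 - i, -1 - 2i).
A real fundamental pair from Re and Im of e^((-4+3i)t)v: X_1 = e^(-4t)(cos(3t)·(0,-1) + sin(3t)·(1,2)), X_2 = e^(-4t)(sin(3t)·(0,-1) - cos(3t)·(1,2)).
General solution: c_1X_1 + c_2X_2.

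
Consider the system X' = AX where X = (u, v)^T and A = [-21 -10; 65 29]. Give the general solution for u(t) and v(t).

Coefficient matrix A = [[-21, -10], [65, 29]].
Characteristic polynomial det(A - λI) = λ^2 - 8λ + 41 = 0.
Eigenvalues λ = 4 ± 5i (complex conjugate pair).
For λ=4+5i: an eigenvector is (-1,2) - i(1,-3) = (-1 - i, 2 + 3i).
A real fundamental pair from Re and Im of e^((4+5i)t)v: X_1 = e^(4t)(cos(5t)·(-1,2) + sin(5t)·(1,-3)), X_2 = e^(4t)(sin(5t)·(-1,2) - cos(5t)·(1,-3)).
General solution: C_1X_1 + C_2X_2.

u(t) = C_1e^(4t)sin(5t) - C_1e^(4t)cos(5t) - C_2e^(4t)sin(5t) - C_2e^(4t)cos(5t), v(t) = -3C_1e^(4t)sin(5t) + 2C_1e^(4t)cos(5t) + 2C_2e^(4t)sin(5t) + 3C_2e^(4t)cos(5t)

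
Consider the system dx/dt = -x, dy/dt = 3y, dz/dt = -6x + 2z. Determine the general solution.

Coefficient matrix A = [[-1, 0, 0], [0, 3, 0], [-6, 0, 2]].
det(A - λI) = 0 gives eigenvalues λ = -1, 2, 3.
For λ=-1: eigenvector (1,0,2).
For λ=2: eigenvector (0,0,1).
For λ=3: eigenvector (0,1,0).
General solution: C_1e^(-t)(1,0,2) + C_2e^(2t)(0,0,1) + C_3e^(3t)(0,1,0).

x(t) = C_1e^(-t), y(t) = C_3e^(3t), z(t) = 2C_1e^(-t) + C_2e^(2t)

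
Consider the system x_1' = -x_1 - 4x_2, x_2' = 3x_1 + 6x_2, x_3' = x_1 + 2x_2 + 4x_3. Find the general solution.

x_1(t) = 4K_1e^(2t) - K_2e^(3t), x_2(t) = -3K_1e^(2t) + K_2e^(3t), x_3(t) = K_1e^(2t) - K_2e^(3t) + K_3e^(4t)

Coefficient matrix A = [[-1, -4, 0], [3, 6, 0], [1, 2, 4]].
det(A - λI) = 0 gives eigenvalues λ = 2, 3, 4.
For λ=2: eigenvector (4,-3,1).
For λ=3: eigenvector (-1,1,-1).
For λ=4: eigenvector (0,0,1).
General solution: K_1e^(2t)(4,-3,1) + K_2e^(3t)(-1,1,-1) + K_3e^(4t)(0,0,1).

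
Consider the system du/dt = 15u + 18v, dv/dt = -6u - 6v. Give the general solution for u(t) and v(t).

u(t) = 3C_1e^(3t) - 2C_2e^(6t), v(t) = -2C_1e^(3t) + C_2e^(6t)

Coefficient matrix A = [[15, 18], [-6, -6]].
Characteristic polynomial det(A - λI) = λ^2 - 9λ + 18 = 0.
Eigenvalues λ = 3, 6.
For λ=3: (A-λI) row 1 is [12, 18], so an eigenvector is (3, -2).
For λ=6: (A-λI) row 1 is [9, 18], so an eigenvector is (-2, 1).
General solution: C_1e^(3t)(3,-2) + C_2e^(6t)(-2,1).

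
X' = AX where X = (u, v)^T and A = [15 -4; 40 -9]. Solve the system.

Coefficient matrix A = [[15, -4], [40, -9]].
Characteristic polynomial det(A - λI) = λ^2 - 6λ + 25 = 0.
Eigenvalues λ = 3 ± 4i (complex conjugate pair).
For λ=3+4i: an eigenvector is (0,-1) - i(1,3) = (0 - i, -1 - 3i).
A real fundamental pair from Re and Im of e^((3+4i)t)v: X_1 = e^(3t)(cos(4t)·(0,-1) + sin(4t)·(1,3)), X_2 = e^(3t)(sin(4t)·(0,-1) - cos(4t)·(1,3)).
General solution: c_1X_1 + c_2X_2.

u(t) = c_1e^(3t)sin(4t) - c_2e^(3t)cos(4t), v(t) = 3c_1e^(3t)sin(4t) - c_1e^(3t)cos(4t) - c_2e^(3t)sin(4t) - 3c_2e^(3t)cos(4t)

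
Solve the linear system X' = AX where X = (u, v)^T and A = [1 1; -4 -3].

Coefficient matrix A = [[1, 1], [-4, -3]].
Characteristic polynomial det(A - λI) = λ^2 + 2λ + 1 = 0.
Single eigenvalue λ = -1 with algebraic multiplicity 2.
Eigenvector v = (1,-2); generalized eigenvector w with (A-λI)w=v is (2,-3).
General solution: e^(-t)[K_1·v + K_2·(t·v + w)].

u(t) = K_1e^(-t) + K_2te^(-t) + 2K_2e^(-t), v(t) = -2K_1e^(-t) - 2K_2te^(-t) - 3K_2e^(-t)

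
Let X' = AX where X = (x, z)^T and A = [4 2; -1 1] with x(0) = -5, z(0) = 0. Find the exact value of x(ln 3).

A = [[4,2],[-1,1]]; eigenvalues λ = 2, 3.
Eigenvectors: (-1,1) for λ=2, (-2,1) for λ=3.
From the initial condition, c_1 = -5, c_2 = 5.
x(ln 3) = (-5)(3^2)(-1) + (5)(3^3)(-2) = -225.

-225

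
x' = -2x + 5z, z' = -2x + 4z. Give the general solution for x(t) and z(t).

Coefficient matrix A = [[-2, 5], [-2, 4]].
Characteristic polynomial det(A - λI) = λ^2 - 2λ + 2 = 0.
Eigenvalues λ = 1 ± i (complex conjugate pair).
For λ=1+i: an eigenvector is (2,1) - i(-1,-1) = (2 + i, 1 + i).
A real fundamental pair from Re and Im of e^((1+i)t)v: X_1 = e^(t)(cos(t)·(2,1) + sin(t)·(-1,-1)), X_2 = e^(t)(sin(t)·(2,1) - cos(t)·(-1,-1)).
General solution: C_1X_1 + C_2X_2.

x(t) = -C_1e^(t)sin(t) + 2C_1e^(t)cos(t) + 2C_2e^(t)sin(t) + C_2e^(t)cos(t), z(t) = -C_1e^(t)sin(t) + C_1e^(t)cos(t) + C_2e^(t)sin(t) + C_2e^(t)cos(t)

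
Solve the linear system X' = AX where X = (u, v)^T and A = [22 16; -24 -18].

u(t) = K_1e^(6t) - 2K_2e^(-2t), v(t) = -K_1e^(6t) + 3K_2e^(-2t)

Coefficient matrix A = [[22, 16], [-24, -18]].
Characteristic polynomial det(A - λI) = λ^2 - 4λ - 12 = 0.
Eigenvalues λ = 6, -2.
For λ=6: (A-λI) row 1 is [16, 16], so an eigenvector is (1, -1).
For λ=-2: (A-λI) row 1 is [24, 16], so an eigenvector is (-2, 3).
General solution: K_1e^(6t)(1,-1) + K_2e^(-2t)(-2,3).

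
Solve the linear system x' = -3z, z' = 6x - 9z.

Coefficient matrix A = [[0, -3], [6, -9]].
Characteristic polynomial det(A - λI) = λ^2 + 9λ + 18 = 0.
Eigenvalues λ = -6, -3.
For λ=-6: (A-λI) row 1 is [6, -3], so an eigenvector is (-1, -2).
For λ=-3: (A-λI) row 1 is [3, -3], so an eigenvector is (-1, -1).
General solution: C_1e^(-6t)(-1,-2) + C_2e^(-3t)(-1,-1).

x(t) = -C_1e^(-6t) - C_2e^(-3t), z(t) = -2C_1e^(-6t) - C_2e^(-3t)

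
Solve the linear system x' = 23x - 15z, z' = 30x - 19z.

x(t) = 2c_1e^(2t)sin(3t) + c_1e^(2t)cos(3t) + c_2e^(2t)sin(3t) - 2c_2e^(2t)cos(3t), z(t) = 3c_1e^(2t)sin(3t) + c_1e^(2t)cos(3t) + c_2e^(2t)sin(3t) - 3c_2e^(2t)cos(3t)

Coefficient matrix A = [[23, -15], [30, -19]].
Characteristic polynomial det(A - λI) = λ^2 - 4λ + 13 = 0.
Eigenvalues λ = 2 ± 3i (complex conjugate pair).
For λ=2+3i: an eigenvector is (1,1) - i(2,3) = (1 - 2i, 1 - 3i).
A real fundamental pair from Re and Im of e^((2+3i)t)v: X_1 = e^(2t)(cos(3t)·(1,1) + sin(3t)·(2,3)), X_2 = e^(2t)(sin(3t)·(1,1) - cos(3t)·(2,3)).
General solution: c_1X_1 + c_2X_2.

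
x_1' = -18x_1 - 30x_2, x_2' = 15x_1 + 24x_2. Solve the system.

x_1(t) = 3K_1e^(3t)sin(3t) + K_1e^(3t)cos(3t) + K_2e^(3t)sin(3t) - 3K_2e^(3t)cos(3t), x_2(t) = -2K_1e^(3t)sin(3t) - K_1e^(3t)cos(3t) - K_2e^(3t)sin(3t) + 2K_2e^(3t)cos(3t)

Coefficient matrix A = [[-18, -30], [15, 24]].
Characteristic polynomial det(A - λI) = λ^2 - 6λ + 18 = 0.
Eigenvalues λ = 3 ± 3i (complex conjugate pair).
For λ=3+3i: an eigenvector is (1,-1) - i(3,-2) = (1 - 3i, -1 + 2i).
A real fundamental pair from Re and Im of e^((3+3i)t)v: X_1 = e^(3t)(cos(3t)·(1,-1) + sin(3t)·(3,-2)), X_2 = e^(3t)(sin(3t)·(1,-1) - cos(3t)·(3,-2)).
General solution: K_1X_1 + K_2X_2.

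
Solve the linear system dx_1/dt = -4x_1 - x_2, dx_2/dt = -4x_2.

Coefficient matrix A = [[-4, -1], [0, -4]].
Characteristic polynomial det(A - λI) = λ^2 + 8λ + 16 = 0.
Single eigenvalue λ = -4 with algebraic multiplicity 2.
Eigenvector v = (-1,0); generalized eigenvector w with (A-λI)w=v is (-3,1).
General solution: e^(-4t)[K_1·v + K_2·(t·v + w)].

x_1(t) = -K_1e^(-4t) - K_2te^(-4t) - 3K_2e^(-4t), x_2(t) = K_2e^(-4t)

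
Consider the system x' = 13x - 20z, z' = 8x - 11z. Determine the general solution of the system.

x(t) = c_1e^(t)sin(4t) + 2c_1e^(t)cos(4t) + 2c_2e^(t)sin(4t) - c_2e^(t)cos(4t), z(t) = c_1e^(t)sin(4t) + c_1e^(t)cos(4t) + c_2e^(t)sin(4t) - c_2e^(t)cos(4t)

Coefficient matrix A = [[13, -20], [8, -11]].
Characteristic polynomial det(A - λI) = λ^2 - 2λ + 17 = 0.
Eigenvalues λ = 1 ± 4i (complex conjugate pair).
For λ=1+4i: an eigenvector is (2,1) - i(1,1) = (2 - i, 1 - i).
A real fundamental pair from Re and Im of e^((1+4i)t)v: X_1 = e^(t)(cos(4t)·(2,1) + sin(4t)·(1,1)), X_2 = e^(t)(sin(4t)·(2,1) - cos(4t)·(1,1)).
General solution: c_1X_1 + c_2X_2.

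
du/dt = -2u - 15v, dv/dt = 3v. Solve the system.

Coefficient matrix A = [[-2, -15], [0, 3]].
Characteristic polynomial det(A - λI) = λ^2 - λ - 6 = 0.
Eigenvalues λ = 3, -2.
For λ=3: (A-λI) row 1 is [-5, -15], so an eigenvector is (3, -1).
For λ=-2: (A-λI) row 1 is [0, -15], so an eigenvector is (1, 0).
General solution: K_1e^(3t)(3,-1) + K_2e^(-2t)(1,0).

u(t) = 3K_1e^(3t) + K_2e^(-2t), v(t) = -K_1e^(3t)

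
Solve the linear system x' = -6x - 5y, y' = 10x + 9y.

x(t) = -K_1e^(-t) + K_2e^(4t), y(t) = K_1e^(-t) - 2K_2e^(4t)

Coefficient matrix A = [[-6, -5], [10, 9]].
Characteristic polynomial det(A - λI) = λ^2 - 3λ - 4 = 0.
Eigenvalues λ = -1, 4.
For λ=-1: (A-λI) row 1 is [-5, -5], so an eigenvector is (-1, 1).
For λ=4: (A-λI) row 1 is [-10, -5], so an eigenvector is (1, -2).
General solution: K_1e^(-t)(-1,1) + K_2e^(4t)(1,-2).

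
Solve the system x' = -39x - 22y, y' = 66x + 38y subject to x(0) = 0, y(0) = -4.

x(t) = 8e^(5t) - 8e^(-6t), y(t) = -16e^(5t) + 12e^(-6t)

Coefficient matrix A = [[-39, -22], [66, 38]].
Characteristic polynomial det(A - λI) = λ^2 + λ - 30 = 0.
Eigenvalues λ = -6, 5.
For λ=-6: (A-λI) row 1 is [-33, -22], so an eigenvector is (-2, 3).
For λ=5: (A-λI) row 1 is [-44, -22], so an eigenvector is (-1, 2).
General solution: c_1e^(-6t)(-2,3) + c_2e^(5t)(-1,2).
Applying x(0)=0, y(0)=-4 gives c_1=4, c_2=-8.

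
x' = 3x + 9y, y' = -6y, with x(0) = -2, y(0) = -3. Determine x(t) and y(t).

x(t) = -5e^(3t) + 3e^(-6t), y(t) = -3e^(-6t)

Coefficient matrix A = [[3, 9], [0, -6]].
Characteristic polynomial det(A - λI) = λ^2 + 3λ - 18 = 0.
Eigenvalues λ = -6, 3.
For λ=-6: (A-λI) row 1 is [9, 9], so an eigenvector is (-1, 1).
For λ=3: (A-λI) row 1 is [0, 9], so an eigenvector is (-1, 0).
General solution: c_1e^(-6t)(-1,1) + c_2e^(3t)(-1,0).
Applying x(0)=-2, y(0)=-3 gives c_1=-3, c_2=5.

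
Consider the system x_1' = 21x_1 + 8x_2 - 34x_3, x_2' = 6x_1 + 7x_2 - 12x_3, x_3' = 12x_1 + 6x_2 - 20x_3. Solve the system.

x_1(t) = -3c_1e^(t) + 10c_2e^(3t) + 2c_3e^(4t), x_2(t) = -c_1e^(t) + 3c_2e^(3t), x_3(t) = -2c_1e^(t) + 6c_2e^(3t) + c_3e^(4t)

Coefficient matrix A = [[21, 8, -34], [6, 7, -12], [12, 6, -20]].
det(A - λI) = 0 gives eigenvalues λ = 1, 3, 4.
For λ=1: eigenvector (-3,-1,-2).
For λ=3: eigenvector (10,3,6).
For λ=4: eigenvector (2,0,1).
General solution: c_1e^(t)(-3,-1,-2) + c_2e^(3t)(10,3,6) + c_3e^(4t)(2,0,1).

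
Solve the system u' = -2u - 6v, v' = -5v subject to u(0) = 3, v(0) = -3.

u(t) = 9e^(-2t) - 6e^(-5t), v(t) = -3e^(-5t)

Coefficient matrix A = [[-2, -6], [0, -5]].
Characteristic polynomial det(A - λI) = λ^2 + 7λ + 10 = 0.
Eigenvalues λ = -2, -5.
For λ=-2: (A-λI) row 1 is [0, -6], so an eigenvector is (-1, 0).
For λ=-5: (A-λI) row 1 is [3, -6], so an eigenvector is (2, 1).
General solution: K_1e^(-2t)(-1,0) + K_2e^(-5t)(2,1).
Applying u(0)=3, v(0)=-3 gives K_1=-9, K_2=-3.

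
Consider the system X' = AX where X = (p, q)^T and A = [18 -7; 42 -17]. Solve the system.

Coefficient matrix A = [[18, -7], [42, -17]].
Characteristic polynomial det(A - λI) = λ^2 - λ - 12 = 0.
Eigenvalues λ = -3, 4.
For λ=-3: (A-λI) row 1 is [21, -7], so an eigenvector is (-1, -3).
For λ=4: (A-λI) row 1 is [14, -7], so an eigenvector is (-1, -2).
General solution: c_1e^(-3t)(-1,-3) + c_2e^(4t)(-1,-2).

p(t) = -c_1e^(-3t) - c_2e^(4t), q(t) = -3c_1e^(-3t) - 2c_2e^(4t)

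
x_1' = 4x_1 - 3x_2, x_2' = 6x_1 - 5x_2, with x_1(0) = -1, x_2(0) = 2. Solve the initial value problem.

Coefficient matrix A = [[4, -3], [6, -5]].
Characteristic polynomial det(A - λI) = λ^2 + λ - 2 = 0.
Eigenvalues λ = -2, 1.
For λ=-2: (A-λI) row 1 is [6, -3], so an eigenvector is (1, 2).
For λ=1: (A-λI) row 1 is [3, -3], so an eigenvector is (1, 1).
General solution: K_1e^(-2t)(1,2) + K_2e^(t)(1,1).
Applying x_1(0)=-1, x_2(0)=2 gives K_1=3, K_2=-4.

x_1(t) = -4e^(t) + 3e^(-2t), x_2(t) = -4e^(t) + 6e^(-2t)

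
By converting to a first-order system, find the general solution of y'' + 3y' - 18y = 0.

y(t) = K_1e^(-6t) + K_2e^(3t)

Let x_1 = y, x_2 = y'. Then x_1' = x_2 and x_2' = 18x_1 - 3x_2.
A = [[0,1],[18,-3]]; det(A-λI) = λ^2 + 3λ - 18.
Eigenvalues λ = -6, 3 with eigenvectors (1,-6), (1,3).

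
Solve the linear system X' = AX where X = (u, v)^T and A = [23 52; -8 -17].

u(t) = -3K_1e^(3t)sin(4t) + 2K_1e^(3t)cos(4t) + 2K_2e^(3t)sin(4t) + 3K_2e^(3t)cos(4t), v(t) = K_1e^(3t)sin(4t) - K_1e^(3t)cos(4t) - K_2e^(3t)sin(4t) - K_2e^(3t)cos(4t)

Coefficient matrix A = [[23, 52], [-8, -17]].
Characteristic polynomial det(A - λI) = λ^2 - 6λ + 25 = 0.
Eigenvalues λ = 3 ± 4i (complex conjugate pair).
For λ=3+4i: an eigenvector is (2,-1) - i(-3,1) = (2 + 3i, -1 - i).
A real fundamental pair from Re and Im of e^((3+4i)t)v: X_1 = e^(3t)(cos(4t)·(2,-1) + sin(4t)·(-3,1)), X_2 = e^(3t)(sin(4t)·(2,-1) - cos(4t)·(-3,1)).
General solution: K_1X_1 + K_2X_2.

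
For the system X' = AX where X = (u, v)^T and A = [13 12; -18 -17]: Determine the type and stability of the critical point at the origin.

saddle

A = [[13,12],[-18,-17]]; det(A-λI) = λ^2 + 4λ - 5.
λ = -5, 1: opposite signs.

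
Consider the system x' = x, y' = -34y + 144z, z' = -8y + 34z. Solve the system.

x(t) = C_1e^(t), y(t) = 4C_2e^(2t) + 9C_3e^(-2t), z(t) = C_2e^(2t) + 2C_3e^(-2t)

Coefficient matrix A = [[1, 0, 0], [0, -34, 144], [0, -8, 34]].
det(A - λI) = 0 gives eigenvalues λ = 1, 2, -2.
For λ=1: eigenvector (1,0,0).
For λ=2: eigenvector (0,4,1).
For λ=-2: eigenvector (0,9,2).
General solution: C_1e^(t)(1,0,0) + C_2e^(2t)(0,4,1) + C_3e^(-2t)(0,9,2).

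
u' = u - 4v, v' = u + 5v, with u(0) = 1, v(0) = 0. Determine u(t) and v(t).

Coefficient matrix A = [[1, -4], [1, 5]].
Characteristic polynomial det(A - λI) = λ^2 - 6λ + 9 = 0.
Single eigenvalue λ = 3 with algebraic multiplicity 2.
Eigenvector v = (2,-1); generalized eigenvector w with (A-λI)w=v is (1,-1).
General solution: e^(3t)[c_1·v + c_2·(t·v + w)].
Applying u(0)=1, v(0)=0 gives c_1=1, c_2=-1.

u(t) = -2te^(3t) + e^(3t), v(t) = te^(3t)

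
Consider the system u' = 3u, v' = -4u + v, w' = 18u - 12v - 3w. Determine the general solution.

Coefficient matrix A = [[3, 0, 0], [-4, 1, 0], [18, -12, -3]].
det(A - λI) = 0 gives eigenvalues λ = 3, 1, -3.
For λ=3: eigenvector (1,-2,7).
For λ=1: eigenvector (0,1,-3).
For λ=-3: eigenvector (0,0,1).
General solution: C_1e^(3t)(1,-2,7) + C_2e^(t)(0,1,-3) + C_3e^(-3t)(0,0,1).

u(t) = C_1e^(3t), v(t) = -2C_1e^(3t) + C_2e^(t), w(t) = 7C_1e^(3t) - 3C_2e^(t) + C_3e^(-3t)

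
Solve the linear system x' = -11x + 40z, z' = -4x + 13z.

x(t) = -3C_1e^(t)sin(4t) + C_1e^(t)cos(4t) + C_2e^(t)sin(4t) + 3C_2e^(t)cos(4t), z(t) = -C_1e^(t)sin(4t) + C_2e^(t)cos(4t)

Coefficient matrix A = [[-11, 40], [-4, 13]].
Characteristic polynomial det(A - λI) = λ^2 - 2λ + 17 = 0.
Eigenvalues λ = 1 ± 4i (complex conjugate pair).
For λ=1+4i: an eigenvector is (1,0) - i(-3,-1) = (1 + 3i, 0 + i).
A real fundamental pair from Re and Im of e^((1+4i)t)v: X_1 = e^(t)(cos(4t)·(1,0) + sin(4t)·(-3,-1)), X_2 = e^(t)(sin(4t)·(1,0) - cos(4t)·(-3,-1)).
General solution: C_1X_1 + C_2X_2.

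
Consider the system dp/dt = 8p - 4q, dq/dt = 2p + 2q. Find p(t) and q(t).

Coefficient matrix A = [[8, -4], [2, 2]].
Characteristic polynomial det(A - λI) = λ^2 - 10λ + 24 = 0.
Eigenvalues λ = 4, 6.
For λ=4: (A-λI) row 1 is [4, -4], so an eigenvector is (1, 1).
For λ=6: (A-λI) row 1 is [2, -4], so an eigenvector is (-2, -1).
General solution: K_1e^(4t)(1,1) + K_2e^(6t)(-2,-1).

p(t) = K_1e^(4t) - 2K_2e^(6t), q(t) = K_1e^(4t) - K_2e^(6t)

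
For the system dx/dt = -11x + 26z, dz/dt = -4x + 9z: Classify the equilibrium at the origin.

stable spiral

A = [[-11,26],[-4,9]]; det(A-λI) = λ^2 + 2λ + 5.
λ = -1 ± 2i: negative real part.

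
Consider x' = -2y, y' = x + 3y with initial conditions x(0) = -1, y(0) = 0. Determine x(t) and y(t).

Coefficient matrix A = [[0, -2], [1, 3]].
Characteristic polynomial det(A - λI) = λ^2 - 3λ + 2 = 0.
Eigenvalues λ = 1, 2.
For λ=1: (A-λI) row 1 is [-1, -2], so an eigenvector is (2, -1).
For λ=2: (A-λI) row 1 is [-2, -2], so an eigenvector is (1, -1).
General solution: K_1e^(t)(2,-1) + K_2e^(2t)(1,-1).
Applying x(0)=-1, y(0)=0 gives K_1=-1, K_2=1.

x(t) = e^(2t) - 2e^(t), y(t) = -e^(2t) + e^(t)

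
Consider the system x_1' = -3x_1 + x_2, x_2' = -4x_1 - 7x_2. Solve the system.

x_1(t) = -c_1e^(-5t) - c_2te^(-5t) - c_2e^(-5t), x_2(t) = 2c_1e^(-5t) + 2c_2te^(-5t) + c_2e^(-5t)

Coefficient matrix A = [[-3, 1], [-4, -7]].
Characteristic polynomial det(A - λI) = λ^2 + 10λ + 25 = 0.
Single eigenvalue λ = -5 with algebraic multiplicity 2.
Eigenvector v = (-1,2); generalized eigenvector w with (A-λI)w=v is (-1,1).
General solution: e^(-5t)[c_1·v + c_2·(t·v + w)].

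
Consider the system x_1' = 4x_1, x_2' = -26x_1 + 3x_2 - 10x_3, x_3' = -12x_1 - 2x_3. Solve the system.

x_1(t) = C_3e^(4t), x_2(t) = 2C_1e^(-2t) + C_2e^(3t) - 6C_3e^(4t), x_3(t) = C_1e^(-2t) - 2C_3e^(4t)

Coefficient matrix A = [[4, 0, 0], [-26, 3, -10], [-12, 0, -2]].
det(A - λI) = 0 gives eigenvalues λ = -2, 3, 4.
For λ=-2: eigenvector (0,2,1).
For λ=3: eigenvector (0,1,0).
For λ=4: eigenvector (1,-6,-2).
General solution: C_1e^(-2t)(0,2,1) + C_2e^(3t)(0,1,0) + C_3e^(4t)(1,-6,-2).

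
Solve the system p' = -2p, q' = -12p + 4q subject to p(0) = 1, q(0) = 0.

p(t) = e^(-2t), q(t) = -2e^(4t) + 2e^(-2t)

Coefficient matrix A = [[-2, 0], [-12, 4]].
Characteristic polynomial det(A - λI) = λ^2 - 2λ - 8 = 0.
Eigenvalues λ = 4, -2.
For λ=4: (A-λI) row 1 is [-6, 0], so an eigenvector is (0, 1).
For λ=-2: (A-λI) row 2 is [-12, 6], so an eigenvector is (1, 2).
General solution: C_1e^(4t)(0,1) + C_2e^(-2t)(1,2).
Applying p(0)=1, q(0)=0 gives C_1=-2, C_2=1.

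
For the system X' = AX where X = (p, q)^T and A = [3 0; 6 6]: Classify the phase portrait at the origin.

A = [[3,0],[6,6]]; det(A-λI) = λ^2 - 9λ + 18.
λ = 6, 3: both positive.

unstable node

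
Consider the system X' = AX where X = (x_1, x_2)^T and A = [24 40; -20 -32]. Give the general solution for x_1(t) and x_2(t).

Coefficient matrix A = [[24, 40], [-20, -32]].
Characteristic polynomial det(A - λI) = λ^2 + 8λ + 32 = 0.
Eigenvalues λ = -4 ± 4i (complex conjugate pair).
For λ=-4+4i: an eigenvector is (-3,2) - i(-1,1) = (-3 + i, 2 - i).
A real fundamental pair from Re and Im of e^((-4+4i)t)v: X_1 = e^(-4t)(cos(4t)·(-3,2) + sin(4t)·(-1,1)), X_2 = e^(-4t)(sin(4t)·(-3,2) - cos(4t)·(-1,1)).
General solution: c_1X_1 + c_2X_2.

x_1(t) = -c_1e^(-4t)sin(4t) - 3c_1e^(-4t)cos(4t) - 3c_2e^(-4t)sin(4t) + c_2e^(-4t)cos(4t), x_2(t) = c_1e^(-4t)sin(4t) + 2c_1e^(-4t)cos(4t) + 2c_2e^(-4t)sin(4t) - c_2e^(-4t)cos(4t)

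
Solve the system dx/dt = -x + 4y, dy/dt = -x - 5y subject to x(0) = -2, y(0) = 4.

x(t) = 12te^(-3t) - 2e^(-3t), y(t) = -6te^(-3t) + 4e^(-3t)

Coefficient matrix A = [[-1, 4], [-1, -5]].
Characteristic polynomial det(A - λI) = λ^2 + 6λ + 9 = 0.
Single eigenvalue λ = -3 with algebraic multiplicity 2.
Eigenvector v = (-2,1); generalized eigenvector w with (A-λI)w=v is (1,-1).
General solution: e^(-3t)[c_1·v + c_2·(t·v + w)].
Applying x(0)=-2, y(0)=4 gives c_1=-2, c_2=-6.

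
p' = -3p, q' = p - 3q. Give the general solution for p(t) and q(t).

p(t) = K_2e^(-3t), q(t) = K_1e^(-3t) + K_2te^(-3t) + 3K_2e^(-3t)

Coefficient matrix A = [[-3, 0], [1, -3]].
Characteristic polynomial det(A - λI) = λ^2 + 6λ + 9 = 0.
Single eigenvalue λ = -3 with algebraic multiplicity 2.
Eigenvector v = (0,1); generalized eigenvector w with (A-λI)w=v is (1,3).
General solution: e^(-3t)[K_1·v + K_2·(t·v + w)].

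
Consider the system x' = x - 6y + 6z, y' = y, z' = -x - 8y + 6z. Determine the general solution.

Coefficient matrix A = [[1, -6, 6], [0, 1, 0], [-1, -8, 6]].
det(A - λI) = 0 gives eigenvalues λ = 3, 1, 4.
For λ=3: eigenvector (3,0,1).
For λ=1: eigenvector (-3,1,1).
For λ=4: eigenvector (2,0,1).
General solution: C_1e^(3t)(3,0,1) + C_2e^(t)(-3,1,1) + C_3e^(4t)(2,0,1).

x(t) = 3C_1e^(3t) - 3C_2e^(t) + 2C_3e^(4t), y(t) = C_2e^(t), z(t) = C_1e^(3t) + C_2e^(t) + C_3e^(4t)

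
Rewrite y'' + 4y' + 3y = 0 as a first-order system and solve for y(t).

y(t) = c_1e^(-t) + c_2e^(-3t)

Let x_1 = y, x_2 = y'. Then x_1' = x_2 and x_2' = -3x_1 - 4x_2.
A = [[0,1],[-3,-4]]; det(A-λI) = λ^2 + 4λ + 3.
Eigenvalues λ = -1, -3 with eigenvectors (1,-1), (1,-3).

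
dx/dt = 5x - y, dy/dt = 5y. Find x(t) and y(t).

Coefficient matrix A = [[5, -1], [0, 5]].
Characteristic polynomial det(A - λI) = λ^2 - 10λ + 25 = 0.
Single eigenvalue λ = 5 with algebraic multiplicity 2.
Eigenvector v = (-1,0); generalized eigenvector w with (A-λI)w=v is (-3,1).
General solution: e^(5t)[c_1·v + c_2·(t·v + w)].

x(t) = -c_1e^(5t) - c_2te^(5t) - 3c_2e^(5t), y(t) = c_2e^(5t)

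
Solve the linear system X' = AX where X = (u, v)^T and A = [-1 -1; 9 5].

Coefficient matrix A = [[-1, -1], [9, 5]].
Characteristic polynomial det(A - λI) = λ^2 - 4λ + 4 = 0.
Single eigenvalue λ = 2 with algebraic multiplicity 2.
Eigenvector v = (-1,3); generalized eigenvector w with (A-λI)w=v is (1,-2).
General solution: e^(2t)[c_1·v + c_2·(t·v + w)].

u(t) = -c_1e^(2t) - c_2te^(2t) + c_2e^(2t), v(t) = 3c_1e^(2t) + 3c_2te^(2t) - 2c_2e^(2t)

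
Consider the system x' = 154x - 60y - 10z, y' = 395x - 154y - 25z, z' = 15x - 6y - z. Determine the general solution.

Coefficient matrix A = [[154, -60, -10], [395, -154, -25], [15, -6, -1]].
det(A - λI) = 0 gives eigenvalues λ = -4, 4, -1.
For λ=-4: eigenvector (-5,-13,-1).
For λ=4: eigenvector (2,5,0).
For λ=-1: eigenvector (2,5,1).
General solution: c_1e^(-4t)(-5,-13,-1) + c_2e^(4t)(2,5,0) + c_3e^(-t)(2,5,1).

x(t) = -5c_1e^(-4t) + 2c_2e^(4t) + 2c_3e^(-t), y(t) = -13c_1e^(-4t) + 5c_2e^(4t) + 5c_3e^(-t), z(t) = -c_1e^(-4t) + c_3e^(-t)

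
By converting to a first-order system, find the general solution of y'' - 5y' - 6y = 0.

Let x_1 = y, x_2 = y'. Then x_1' = x_2 and x_2' = 6x_1 + 5x_2.
A = [[0,1],[6,5]]; det(A-λI) = λ^2 - 5λ - 6.
Eigenvalues λ = 6, -1 with eigenvectors (1,6), (1,-1).

y(t) = c_1e^(6t) + c_2e^(-t)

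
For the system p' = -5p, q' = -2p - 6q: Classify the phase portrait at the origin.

stable node

A = [[-5,0],[-2,-6]]; det(A-λI) = λ^2 + 11λ + 30.
λ = -6, -5: both negative.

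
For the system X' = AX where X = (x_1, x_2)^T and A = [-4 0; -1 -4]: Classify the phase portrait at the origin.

stable improper node

A = [[-4,0],[-1,-4]]; det(A-λI) = λ^2 + 8λ + 16.
repeated λ = -4 with a single eigenvector.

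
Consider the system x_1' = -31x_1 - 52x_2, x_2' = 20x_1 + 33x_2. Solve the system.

Coefficient matrix A = [[-31, -52], [20, 33]].
Characteristic polynomial det(A - λI) = λ^2 - 2λ + 17 = 0.
Eigenvalues λ = 1 ± 4i (complex conjugate pair).
For λ=1+4i: an eigenvector is (3,-2) - i(2,-1) = (3 - 2i, -2 + i).
A real fundamental pair from Re and Im of e^((1+4i)t)v: X_1 = e^(t)(cos(4t)·(3,-2) + sin(4t)·(2,-1)), X_2 = e^(t)(sin(4t)·(3,-2) - cos(4t)·(2,-1)).
General solution: C_1X_1 + C_2X_2.

x_1(t) = 2C_1e^(t)sin(4t) + 3C_1e^(t)cos(4t) + 3C_2e^(t)sin(4t) - 2C_2e^(t)cos(4t), x_2(t) = -C_1e^(t)sin(4t) - 2C_1e^(t)cos(4t) - 2C_2e^(t)sin(4t) + C_2e^(t)cos(4t)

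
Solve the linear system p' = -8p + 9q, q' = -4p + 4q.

Coefficient matrix A = [[-8, 9], [-4, 4]].
Characteristic polynomial det(A - λI) = λ^2 + 4λ + 4 = 0.
Single eigenvalue λ = -2 with algebraic multiplicity 2.
Eigenvector v = (3,2); generalized eigenvector w with (A-λI)w=v is (1,1).
General solution: e^(-2t)[c_1·v + c_2·(t·v + w)].

p(t) = 3c_1e^(-2t) + 3c_2te^(-2t) + c_2e^(-2t), q(t) = 2c_1e^(-2t) + 2c_2te^(-2t) + c_2e^(-2t)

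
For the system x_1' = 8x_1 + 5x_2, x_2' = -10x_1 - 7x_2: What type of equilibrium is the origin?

A = [[8,5],[-10,-7]]; det(A-λI) = λ^2 - λ - 6.
λ = -2, 3: opposite signs.

saddle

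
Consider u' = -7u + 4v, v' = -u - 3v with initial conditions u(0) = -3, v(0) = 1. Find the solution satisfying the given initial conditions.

Coefficient matrix A = [[-7, 4], [-1, -3]].
Characteristic polynomial det(A - λI) = λ^2 + 10λ + 25 = 0.
Single eigenvalue λ = -5 with algebraic multiplicity 2.
Eigenvector v = (2,1); generalized eigenvector w with (A-λI)w=v is (3,2).
General solution: e^(-5t)[C_1·v + C_2·(t·v + w)].
Applying u(0)=-3, v(0)=1 gives C_1=-9, C_2=5.

u(t) = 10te^(-5t) - 3e^(-5t), v(t) = 5te^(-5t) + e^(-5t)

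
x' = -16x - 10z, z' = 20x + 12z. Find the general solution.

Coefficient matrix A = [[-16, -10], [20, 12]].
Characteristic polynomial det(A - λI) = λ^2 + 4λ + 8 = 0.
Eigenvalues λ = -2 ± 2i (complex conjugate pair).
For λ=-2+2i: an eigenvector is (2,-3) - i(1,-1) = (2 - i, -3 + i).
A real fundamental pair from Re and Im of e^((-2+2i)t)v: X_1 = e^(-2t)(cos(2t)·(2,-3) + sin(2t)·(1,-1)), X_2 = e^(-2t)(sin(2t)·(2,-3) - cos(2t)·(1,-1)).
General solution: K_1X_1 + K_2X_2.

x(t) = K_1e^(-2t)sin(2t) + 2K_1e^(-2t)cos(2t) + 2K_2e^(-2t)sin(2t) - K_2e^(-2t)cos(2t), z(t) = -K_1e^(-2t)sin(2t) - 3K_1e^(-2t)cos(2t) - 3K_2e^(-2t)sin(2t) + K_2e^(-2t)cos(2t)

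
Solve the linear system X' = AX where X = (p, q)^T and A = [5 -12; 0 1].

p(t) = K_1e^(5t) - 3K_2e^(t), q(t) = -K_2e^(t)

Coefficient matrix A = [[5, -12], [0, 1]].
Characteristic polynomial det(A - λI) = λ^2 - 6λ + 5 = 0.
Eigenvalues λ = 5, 1.
For λ=5: (A-λI) row 1 is [0, -12], so an eigenvector is (1, 0).
For λ=1: (A-λI) row 1 is [4, -12], so an eigenvector is (-3, -1).
General solution: K_1e^(5t)(1,0) + K_2e^(t)(-3,-1).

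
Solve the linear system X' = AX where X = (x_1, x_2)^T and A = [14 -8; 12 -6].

Coefficient matrix A = [[14, -8], [12, -6]].
Characteristic polynomial det(A - λI) = λ^2 - 8λ + 12 = 0.
Eigenvalues λ = 6, 2.
For λ=6: (A-λI) row 1 is [8, -8], so an eigenvector is (1, 1).
For λ=2: (A-λI) row 1 is [12, -8], so an eigenvector is (-2, -3).
General solution: c_1e^(6t)(1,1) + c_2e^(2t)(-2,-3).

x_1(t) = c_1e^(6t) - 2c_2e^(2t), x_2(t) = c_1e^(6t) - 3c_2e^(2t)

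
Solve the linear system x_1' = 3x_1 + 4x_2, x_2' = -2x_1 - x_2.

Coefficient matrix A = [[3, 4], [-2, -1]].
Characteristic polynomial det(A - λI) = λ^2 - 2λ + 5 = 0.
Eigenvalues λ = 1 ± 2i (complex conjugate pair).
For λ=1+2i: an eigenvector is (1,0) - i(1,-1) = (1 - i, 0 + i).
A real fundamental pair from Re and Im of e^((1+2i)t)v: X_1 = e^(t)(cos(2t)·(1,0) + sin(2t)·(1,-1)), X_2 = e^(t)(sin(2t)·(1,0) - cos(2t)·(1,-1)).
General solution: K_1X_1 + K_2X_2.

x_1(t) = K_1e^(t)sin(2t) + K_1e^(t)cos(2t) + K_2e^(t)sin(2t) - K_2e^(t)cos(2t), x_2(t) = -K_1e^(t)sin(2t) + K_2e^(t)cos(2t)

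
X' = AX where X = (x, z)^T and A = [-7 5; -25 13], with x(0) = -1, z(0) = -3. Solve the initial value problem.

Coefficient matrix A = [[-7, 5], [-25, 13]].
Characteristic polynomial det(A - λI) = λ^2 - 6λ + 34 = 0.
Eigenvalues λ = 3 ± 5i (complex conjugate pair).
For λ=3+5i: an eigenvector is (0,-1) - i(-1,-2) = (0 + i, -1 + 2i).
A real fundamental pair from Re and Im of e^((3+5i)t)v: X_1 = e^(3t)(cos(5t)·(0,-1) + sin(5t)·(-1,-2)), X_2 = e^(3t)(sin(5t)·(0,-1) - cos(5t)·(-1,-2)).
General solution: K_1X_1 + K_2X_2.
Applying x(0)=-1, z(0)=-3 gives K_1=1, K_2=-1.

x(t) = -e^(3t)sin(5t) - e^(3t)cos(5t), z(t) = -e^(3t)sin(5t) - 3e^(3t)cos(5t)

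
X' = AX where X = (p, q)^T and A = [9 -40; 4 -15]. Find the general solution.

p(t) = 3K_1e^(-3t)sin(4t) + K_1e^(-3t)cos(4t) + K_2e^(-3t)sin(4t) - 3K_2e^(-3t)cos(4t), q(t) = K_1e^(-3t)sin(4t) - K_2e^(-3t)cos(4t)

Coefficient matrix A = [[9, -40], [4, -15]].
Characteristic polynomial det(A - λI) = λ^2 + 6λ + 25 = 0.
Eigenvalues λ = -3 ± 4i (complex conjugate pair).
For λ=-3+4i: an eigenvector is (1,0) - i(3,1) = (1 - 3i, 0 - i).
A real fundamental pair from Re and Im of e^((-3+4i)t)v: X_1 = e^(-3t)(cos(4t)·(1,0) + sin(4t)·(3,1)), X_2 = e^(-3t)(sin(4t)·(1,0) - cos(4t)·(3,1)).
General solution: K_1X_1 + K_2X_2.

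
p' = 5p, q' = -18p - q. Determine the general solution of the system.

p(t) = -C_2e^(5t), q(t) = C_1e^(-t) + 3C_2e^(5t)

Coefficient matrix A = [[5, 0], [-18, -1]].
Characteristic polynomial det(A - λI) = λ^2 - 4λ - 5 = 0.
Eigenvalues λ = -1, 5.
For λ=-1: (A-λI) row 1 is [6, 0], so an eigenvector is (0, 1).
For λ=5: (A-λI) row 2 is [-18, -6], so an eigenvector is (-1, 3).
General solution: C_1e^(-t)(0,1) + C_2e^(5t)(-1,3).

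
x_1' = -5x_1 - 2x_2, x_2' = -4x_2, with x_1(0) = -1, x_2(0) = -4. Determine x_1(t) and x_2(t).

Coefficient matrix A = [[-5, -2], [0, -4]].
Characteristic polynomial det(A - λI) = λ^2 + 9λ + 20 = 0.
Eigenvalues λ = -4, -5.
For λ=-4: (A-λI) row 1 is [-1, -2], so an eigenvector is (2, -1).
For λ=-5: (A-λI) row 1 is [0, -2], so an eigenvector is (1, 0).
General solution: C_1e^(-4t)(2,-1) + C_2e^(-5t)(1,0).
Applying x_1(0)=-1, x_2(0)=-4 gives C_1=4, C_2=-9.

x_1(t) = 8e^(-4t) - 9e^(-5t), x_2(t) = -4e^(-4t)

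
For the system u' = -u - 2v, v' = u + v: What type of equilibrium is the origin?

A = [[-1,-2],[1,1]]; det(A-λI) = λ^2 + 1.
λ = 0 ± i: zero real part.

center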